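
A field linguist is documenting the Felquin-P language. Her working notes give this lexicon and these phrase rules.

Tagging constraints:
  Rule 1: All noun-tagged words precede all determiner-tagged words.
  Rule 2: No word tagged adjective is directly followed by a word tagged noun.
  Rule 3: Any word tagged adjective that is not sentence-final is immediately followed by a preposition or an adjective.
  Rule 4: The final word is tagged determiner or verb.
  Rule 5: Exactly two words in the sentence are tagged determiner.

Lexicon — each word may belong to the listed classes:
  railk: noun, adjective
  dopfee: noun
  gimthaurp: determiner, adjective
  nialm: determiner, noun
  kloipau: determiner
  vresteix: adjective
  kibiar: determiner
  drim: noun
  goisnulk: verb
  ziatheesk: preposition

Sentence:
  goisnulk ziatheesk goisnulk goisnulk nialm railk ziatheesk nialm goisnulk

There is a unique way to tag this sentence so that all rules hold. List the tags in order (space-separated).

verb preposition verb verb determiner adjective preposition determiner verb

Candidates per position — 1:goisnulk {verb}; 2:ziatheesk {preposition}; 3:goisnulk {verb}; 4:goisnulk {verb}; 5:nialm {determiner,noun}; 6:railk {noun,adjective}; 7:ziatheesk {preposition}; 8:nialm {determiner,noun}; 9:goisnulk {verb}.
If word 5 were noun, no tagging could satisfy rule 5; so word 5 is determiner.
If word 6 were noun, no tagging could satisfy rule 1; so word 6 is adjective.
If word 8 were noun, no tagging could satisfy rule 1; so word 8 is determiner.
The unique satisfying tagging is: verb preposition verb verb determiner adjective preposition determiner verb.
Checking: rule 1 ok; rule 2 ok; rule 3 ok; rule 4 ok; rule 5 ok.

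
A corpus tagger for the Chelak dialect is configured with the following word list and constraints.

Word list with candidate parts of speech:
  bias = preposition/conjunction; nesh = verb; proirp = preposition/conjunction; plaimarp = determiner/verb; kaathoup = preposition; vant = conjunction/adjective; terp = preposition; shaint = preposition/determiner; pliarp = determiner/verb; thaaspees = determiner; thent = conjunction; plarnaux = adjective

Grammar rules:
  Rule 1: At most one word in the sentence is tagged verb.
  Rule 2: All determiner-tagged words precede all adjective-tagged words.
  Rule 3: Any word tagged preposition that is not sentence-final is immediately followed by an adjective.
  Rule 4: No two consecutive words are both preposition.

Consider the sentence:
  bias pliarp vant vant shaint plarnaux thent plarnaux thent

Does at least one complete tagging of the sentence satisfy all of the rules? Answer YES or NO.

Candidates per position — 1:bias {preposition,conjunction}; 2:pliarp {determiner,verb}; 3:vant {conjunction,adjective}; 4:vant {conjunction,adjective}; 5:shaint {preposition,determiner}; 6:plarnaux {adjective}; 7:thent {conjunction}; 8:plarnaux {adjective}; 9:thent {conjunction}.
One satisfying assignment: conjunction determiner conjunction conjunction preposition adjective conjunction adjective conjunction.
Check: rule 1 satisfied; rule 2 satisfied; rule 3 satisfied; rule 4 satisfied.

YES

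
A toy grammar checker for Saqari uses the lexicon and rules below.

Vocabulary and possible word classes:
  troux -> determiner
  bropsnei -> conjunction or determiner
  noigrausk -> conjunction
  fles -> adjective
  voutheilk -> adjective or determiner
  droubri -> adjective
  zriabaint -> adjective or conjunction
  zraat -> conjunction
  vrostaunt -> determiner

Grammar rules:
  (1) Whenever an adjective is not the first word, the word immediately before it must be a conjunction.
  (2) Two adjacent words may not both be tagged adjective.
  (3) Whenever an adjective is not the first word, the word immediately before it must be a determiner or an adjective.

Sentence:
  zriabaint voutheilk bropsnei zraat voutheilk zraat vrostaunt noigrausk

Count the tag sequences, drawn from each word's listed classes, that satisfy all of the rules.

Candidates per position — 1:zriabaint {adjective,conjunction}; 2:voutheilk {adjective,determiner}; 3:bropsnei {conjunction,determiner}; 4:zraat {conjunction}; 5:voutheilk {adjective,determiner}; 6:zraat {conjunction}; 7:vrostaunt {determiner}; 8:noigrausk {conjunction}.
There are 16 candidate sequences in total.
The sequences that satisfy every rule: adjective determiner conjunction conjunction determiner conjunction determiner conjunction; adjective determiner determiner conjunction determiner conjunction determiner conjunction; conjunction determiner conjunction conjunction determiner conjunction determiner conjunction; conjunction determiner determiner conjunction determiner conjunction determiner conjunction.
Count = 4.

4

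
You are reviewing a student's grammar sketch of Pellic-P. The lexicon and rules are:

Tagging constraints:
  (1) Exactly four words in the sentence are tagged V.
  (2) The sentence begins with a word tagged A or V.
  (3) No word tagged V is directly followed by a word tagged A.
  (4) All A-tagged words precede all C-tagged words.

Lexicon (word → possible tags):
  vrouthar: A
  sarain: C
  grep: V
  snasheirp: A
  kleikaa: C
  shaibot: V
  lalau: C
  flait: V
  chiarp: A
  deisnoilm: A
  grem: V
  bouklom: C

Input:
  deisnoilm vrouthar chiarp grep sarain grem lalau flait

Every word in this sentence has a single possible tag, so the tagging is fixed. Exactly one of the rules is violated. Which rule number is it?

Fixed tagging: A A A V C V C V.
Applying the rules: R1 fail, R2 pass, R3 pass, R4 pass.
Only rule 1 fails.

1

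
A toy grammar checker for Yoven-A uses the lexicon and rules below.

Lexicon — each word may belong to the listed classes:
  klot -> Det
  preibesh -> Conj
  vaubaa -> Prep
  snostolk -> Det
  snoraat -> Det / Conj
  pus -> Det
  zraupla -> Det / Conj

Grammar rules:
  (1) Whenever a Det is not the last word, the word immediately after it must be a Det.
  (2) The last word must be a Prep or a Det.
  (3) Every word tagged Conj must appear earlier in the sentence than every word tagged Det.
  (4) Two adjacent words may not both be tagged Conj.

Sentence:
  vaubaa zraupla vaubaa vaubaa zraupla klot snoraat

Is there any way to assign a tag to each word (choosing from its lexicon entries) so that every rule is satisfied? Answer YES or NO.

YES

Candidates per position — 1:vaubaa {Prep}; 2:zraupla {Det,Conj}; 3:vaubaa {Prep}; 4:vaubaa {Prep}; 5:zraupla {Det,Conj}; 6:klot {Det}; 7:snoraat {Det,Conj}.
One satisfying assignment: Prep Conj Prep Prep Conj Det Det.
Verifying each rule — rule 1 ✓; rule 2 ✓; rule 3 ✓; rule 4 ✓.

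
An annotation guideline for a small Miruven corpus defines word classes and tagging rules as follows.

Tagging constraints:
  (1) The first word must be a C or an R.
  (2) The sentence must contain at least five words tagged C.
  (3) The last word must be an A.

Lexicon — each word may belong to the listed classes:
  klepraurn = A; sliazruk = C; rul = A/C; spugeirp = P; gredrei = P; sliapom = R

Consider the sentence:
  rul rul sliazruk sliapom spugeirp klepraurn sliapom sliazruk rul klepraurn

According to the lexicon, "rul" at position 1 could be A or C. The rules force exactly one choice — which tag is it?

C

Candidates per position — 1:rul {A,C}; 2:rul {A,C}; 3:sliazruk {C}; 4:sliapom {R}; 5:spugeirp {P}; 6:klepraurn {A}; 7:sliapom {R}; 8:sliazruk {C}; 9:rul {A,C}; 10:klepraurn {A}.
If word 1 were A, no tagging could satisfy rule 1; so word 1 is C.
If word 2 were A, no tagging could satisfy rule 2; so word 2 is C.
If word 9 were A, no tagging could satisfy rule 2; so word 9 is C.
The only consistent sequence is: C C C R P A R C C A.
Rule-by-rule: rule 1 holds; rule 2 holds; rule 3 holds.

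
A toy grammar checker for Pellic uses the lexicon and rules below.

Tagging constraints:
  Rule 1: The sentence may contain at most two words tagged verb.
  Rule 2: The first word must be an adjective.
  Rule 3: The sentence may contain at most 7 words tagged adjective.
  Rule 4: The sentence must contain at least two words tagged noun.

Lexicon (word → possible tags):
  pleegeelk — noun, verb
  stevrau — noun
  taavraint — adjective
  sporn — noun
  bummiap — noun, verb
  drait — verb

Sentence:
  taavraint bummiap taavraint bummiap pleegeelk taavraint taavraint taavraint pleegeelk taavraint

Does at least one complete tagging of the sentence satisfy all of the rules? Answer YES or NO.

YES

Candidates per position — 1:taavraint {adjective}; 2:bummiap {noun,verb}; 3:taavraint {adjective}; 4:bummiap {noun,verb}; 5:pleegeelk {noun,verb}; 6:taavraint {adjective}; 7:taavraint {adjective}; 8:taavraint {adjective}; 9:pleegeelk {noun,verb}; 10:taavraint {adjective}.
One satisfying assignment: adjective noun adjective verb noun adjective adjective adjective noun adjective.
Checking: rule 1 satisfied; rule 2 satisfied; rule 3 satisfied; rule 4 satisfied.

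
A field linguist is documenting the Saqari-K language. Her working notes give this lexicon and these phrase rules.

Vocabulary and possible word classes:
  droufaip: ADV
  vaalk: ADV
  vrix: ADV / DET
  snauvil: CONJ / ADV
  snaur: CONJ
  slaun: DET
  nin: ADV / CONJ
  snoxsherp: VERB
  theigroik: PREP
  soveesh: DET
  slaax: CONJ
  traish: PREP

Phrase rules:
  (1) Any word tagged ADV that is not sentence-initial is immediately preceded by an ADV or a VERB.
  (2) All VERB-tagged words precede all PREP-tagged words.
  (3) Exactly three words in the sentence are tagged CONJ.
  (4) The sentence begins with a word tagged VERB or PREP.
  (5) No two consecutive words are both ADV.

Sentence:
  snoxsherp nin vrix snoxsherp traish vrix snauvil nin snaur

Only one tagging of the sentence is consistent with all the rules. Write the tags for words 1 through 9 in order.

VERB ADV DET VERB PREP DET CONJ CONJ CONJ

Candidates per position — 1:snoxsherp {VERB}; 2:nin {ADV,CONJ}; 3:vrix {ADV,DET}; 4:snoxsherp {VERB}; 5:traish {PREP}; 6:vrix {ADV,DET}; 7:snauvil {CONJ,ADV}; 8:nin {ADV,CONJ}; 9:snaur {CONJ}.
If word 6 were ADV, no tagging could satisfy rule 1; so word 6 is DET.
If word 7 were ADV, no tagging could satisfy rule 1; so word 7 is CONJ.
If word 8 were ADV, no tagging could satisfy rule 1; so word 8 is CONJ.
If word 2 were CONJ, no tagging could satisfy rule 3; so word 2 is ADV.
If word 3 were ADV, no tagging could satisfy rule 5; so word 3 is DET.
So the tagging must be: VERB ADV DET VERB PREP DET CONJ CONJ CONJ.
Verifying each rule — rule 1 holds; rule 2 holds; rule 3 holds; rule 4 holds; rule 5 holds.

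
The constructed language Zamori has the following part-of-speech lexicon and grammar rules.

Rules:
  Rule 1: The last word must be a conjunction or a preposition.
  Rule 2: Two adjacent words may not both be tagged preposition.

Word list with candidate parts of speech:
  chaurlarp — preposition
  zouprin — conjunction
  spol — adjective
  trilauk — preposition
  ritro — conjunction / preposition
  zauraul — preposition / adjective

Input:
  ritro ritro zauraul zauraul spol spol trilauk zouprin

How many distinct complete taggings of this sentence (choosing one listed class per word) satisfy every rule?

Candidates per position — 1:ritro {conjunction,preposition}; 2:ritro {conjunction,preposition}; 3:zauraul {preposition,adjective}; 4:zauraul {preposition,adjective}; 5:spol {adjective}; 6:spol {adjective}; 7:trilauk {preposition}; 8:zouprin {conjunction}.
There are 16 candidate sequences in total.
Checking each against the rules leaves 8 sequences.
Count = 8.

8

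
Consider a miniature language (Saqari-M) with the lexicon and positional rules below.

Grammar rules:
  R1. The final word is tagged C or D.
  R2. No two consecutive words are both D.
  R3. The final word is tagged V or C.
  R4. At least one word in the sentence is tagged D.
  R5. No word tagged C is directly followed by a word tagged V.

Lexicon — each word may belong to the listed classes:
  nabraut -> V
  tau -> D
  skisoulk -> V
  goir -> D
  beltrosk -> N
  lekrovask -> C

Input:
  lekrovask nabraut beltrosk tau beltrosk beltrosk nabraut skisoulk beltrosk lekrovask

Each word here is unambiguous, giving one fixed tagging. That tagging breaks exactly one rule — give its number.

Fixed tagging: C V N D N N V V N C.
Rule check: R1 ok, R2 ok, R3 ok, R4 ok, R5 fails.
Only rule 5 fails.

5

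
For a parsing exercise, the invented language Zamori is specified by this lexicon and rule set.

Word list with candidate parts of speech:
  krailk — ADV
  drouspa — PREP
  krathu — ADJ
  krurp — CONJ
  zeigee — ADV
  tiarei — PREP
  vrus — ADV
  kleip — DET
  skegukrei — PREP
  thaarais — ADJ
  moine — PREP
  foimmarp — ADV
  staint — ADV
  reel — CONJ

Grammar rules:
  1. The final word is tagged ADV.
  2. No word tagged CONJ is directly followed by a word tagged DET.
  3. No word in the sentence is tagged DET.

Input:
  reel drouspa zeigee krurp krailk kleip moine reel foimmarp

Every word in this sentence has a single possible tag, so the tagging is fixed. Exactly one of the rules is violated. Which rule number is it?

Fixed tagging: CONJ PREP ADV CONJ ADV DET PREP CONJ ADV.
Checking each rule: R1 ok, R2 ok, R3 fails.
Only rule 3 fails.

3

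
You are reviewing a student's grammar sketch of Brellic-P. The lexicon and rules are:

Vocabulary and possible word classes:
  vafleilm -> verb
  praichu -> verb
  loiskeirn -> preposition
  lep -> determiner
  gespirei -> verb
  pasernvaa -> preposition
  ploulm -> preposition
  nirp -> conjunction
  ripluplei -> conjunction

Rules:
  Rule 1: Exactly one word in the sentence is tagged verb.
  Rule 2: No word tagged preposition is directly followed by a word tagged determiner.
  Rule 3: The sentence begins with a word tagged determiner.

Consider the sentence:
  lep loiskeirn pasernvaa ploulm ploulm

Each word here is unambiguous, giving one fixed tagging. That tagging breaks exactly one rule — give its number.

Fixed tagging: determiner preposition preposition preposition preposition.
Rule check: R1 fail, R2 pass, R3 pass.
Only rule 1 fails.

1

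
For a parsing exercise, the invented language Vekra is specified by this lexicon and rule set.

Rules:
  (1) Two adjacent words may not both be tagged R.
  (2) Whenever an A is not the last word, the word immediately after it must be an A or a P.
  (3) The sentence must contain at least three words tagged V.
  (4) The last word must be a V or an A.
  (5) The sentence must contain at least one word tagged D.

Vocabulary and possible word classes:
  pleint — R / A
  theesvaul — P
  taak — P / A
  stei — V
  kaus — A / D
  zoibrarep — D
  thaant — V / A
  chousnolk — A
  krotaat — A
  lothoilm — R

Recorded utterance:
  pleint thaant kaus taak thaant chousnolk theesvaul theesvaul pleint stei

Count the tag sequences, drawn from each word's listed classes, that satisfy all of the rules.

Candidates per position — 1:pleint {R,A}; 2:thaant {V,A}; 3:kaus {A,D}; 4:taak {P,A}; 5:thaant {V,A}; 6:chousnolk {A}; 7:theesvaul {P}; 8:theesvaul {P}; 9:pleint {R,A}; 10:stei {V}.
There are 64 candidate sequences in total.
The sequences that satisfy every rule: R V D P V A P P R V.
Count = 1.

1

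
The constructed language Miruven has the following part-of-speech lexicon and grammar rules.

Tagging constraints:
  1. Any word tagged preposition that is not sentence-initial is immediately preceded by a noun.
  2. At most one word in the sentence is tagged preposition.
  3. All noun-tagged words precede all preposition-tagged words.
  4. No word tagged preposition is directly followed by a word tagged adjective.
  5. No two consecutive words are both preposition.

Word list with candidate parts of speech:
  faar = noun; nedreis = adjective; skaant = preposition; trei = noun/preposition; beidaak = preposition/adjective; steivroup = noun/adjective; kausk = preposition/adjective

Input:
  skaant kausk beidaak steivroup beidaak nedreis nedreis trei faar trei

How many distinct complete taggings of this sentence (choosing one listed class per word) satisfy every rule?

0

Candidates per position — 1:skaant {preposition}; 2:kausk {preposition,adjective}; 3:beidaak {preposition,adjective}; 4:steivroup {noun,adjective}; 5:beidaak {preposition,adjective}; 6:nedreis {adjective}; 7:nedreis {adjective}; 8:trei {noun,preposition}; 9:faar {noun}; 10:trei {noun,preposition}.
There are 64 candidate sequences in total.
Rule 3 cannot be satisfied by any choice of tags from the lexicon.
So there is no consistent tagging.
Count = 0.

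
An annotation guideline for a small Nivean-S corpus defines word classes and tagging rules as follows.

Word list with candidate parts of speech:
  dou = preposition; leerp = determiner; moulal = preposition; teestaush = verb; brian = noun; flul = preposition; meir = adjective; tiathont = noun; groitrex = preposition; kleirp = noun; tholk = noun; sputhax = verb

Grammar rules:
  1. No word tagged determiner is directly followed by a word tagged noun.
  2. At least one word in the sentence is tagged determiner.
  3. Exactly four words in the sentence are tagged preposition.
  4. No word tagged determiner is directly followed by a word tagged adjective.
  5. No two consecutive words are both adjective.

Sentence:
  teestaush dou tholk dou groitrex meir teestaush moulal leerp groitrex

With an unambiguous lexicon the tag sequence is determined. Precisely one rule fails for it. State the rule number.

3

Fixed tagging: verb preposition noun preposition preposition adjective verb preposition determiner preposition.
Rule check: R1 pass, R2 pass, R3 fail, R4 pass, R5 pass.
Only rule 3 fails.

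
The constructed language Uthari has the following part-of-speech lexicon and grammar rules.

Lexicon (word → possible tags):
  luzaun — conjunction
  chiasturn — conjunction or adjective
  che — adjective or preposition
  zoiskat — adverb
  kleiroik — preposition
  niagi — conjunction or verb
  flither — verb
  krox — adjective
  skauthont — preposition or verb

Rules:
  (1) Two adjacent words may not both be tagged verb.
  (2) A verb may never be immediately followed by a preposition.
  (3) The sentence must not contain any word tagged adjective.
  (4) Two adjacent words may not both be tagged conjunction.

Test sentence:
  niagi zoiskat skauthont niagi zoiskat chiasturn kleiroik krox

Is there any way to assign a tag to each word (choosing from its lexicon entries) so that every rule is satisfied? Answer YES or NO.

NO

Candidates per position — 1:niagi {conjunction,verb}; 2:zoiskat {adverb}; 3:skauthont {preposition,verb}; 4:niagi {conjunction,verb}; 5:zoiskat {adverb}; 6:chiasturn {conjunction,adjective}; 7:kleiroik {preposition}; 8:krox {adjective}.
Rule 3 cannot be satisfied by any choice of tags from the lexicon.
So there is no consistent tagging.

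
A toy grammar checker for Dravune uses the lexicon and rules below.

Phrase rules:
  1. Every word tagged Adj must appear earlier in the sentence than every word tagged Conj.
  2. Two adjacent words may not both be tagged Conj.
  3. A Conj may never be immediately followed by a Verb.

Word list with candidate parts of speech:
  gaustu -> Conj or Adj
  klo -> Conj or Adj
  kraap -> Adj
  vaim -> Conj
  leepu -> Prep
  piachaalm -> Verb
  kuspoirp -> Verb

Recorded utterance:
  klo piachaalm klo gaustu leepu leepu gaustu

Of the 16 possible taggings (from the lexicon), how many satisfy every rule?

3

Candidates per position — 1:klo {Conj,Adj}; 2:piachaalm {Verb}; 3:klo {Conj,Adj}; 4:gaustu {Conj,Adj}; 5:leepu {Prep}; 6:leepu {Prep}; 7:gaustu {Conj,Adj}.
There are 16 candidate sequences in total.
The sequences that satisfy every rule: Adj Verb Adj Conj Prep Prep Conj; Adj Verb Adj Adj Prep Prep Conj; Adj Verb Adj Adj Prep Prep Adj.
Count = 3.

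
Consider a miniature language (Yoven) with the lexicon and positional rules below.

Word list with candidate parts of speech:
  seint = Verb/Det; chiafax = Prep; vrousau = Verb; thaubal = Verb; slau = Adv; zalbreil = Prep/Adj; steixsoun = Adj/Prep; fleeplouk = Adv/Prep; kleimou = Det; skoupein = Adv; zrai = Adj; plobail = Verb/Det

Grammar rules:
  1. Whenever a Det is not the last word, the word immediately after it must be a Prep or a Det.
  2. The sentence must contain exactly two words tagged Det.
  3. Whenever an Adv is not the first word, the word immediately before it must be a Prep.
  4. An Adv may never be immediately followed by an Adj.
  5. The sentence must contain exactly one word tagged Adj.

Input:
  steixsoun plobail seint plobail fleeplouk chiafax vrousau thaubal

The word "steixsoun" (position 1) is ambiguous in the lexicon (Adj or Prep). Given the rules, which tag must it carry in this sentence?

Adj

Candidates per position — 1:steixsoun {Adj,Prep}; 2:plobail {Verb,Det}; 3:seint {Verb,Det}; 4:plobail {Verb,Det}; 5:fleeplouk {Adv,Prep}; 6:chiafax {Prep}; 7:vrousau {Verb}; 8:thaubal {Verb}.
Position 1: Prep is ruled out by rule 5; that leaves Adj.
Position 5: Adv is ruled out by rule 3; that leaves Prep.
The remaining ambiguous positions (2, 3, 4) are resolved jointly — only one combination satisfies every rule.
The unique satisfying tagging is: Adj Verb Det Det Prep Prep Verb Verb.
Rule-by-rule: rule 1 satisfied; rule 2 satisfied; rule 3 satisfied; rule 4 satisfied; rule 5 satisfied.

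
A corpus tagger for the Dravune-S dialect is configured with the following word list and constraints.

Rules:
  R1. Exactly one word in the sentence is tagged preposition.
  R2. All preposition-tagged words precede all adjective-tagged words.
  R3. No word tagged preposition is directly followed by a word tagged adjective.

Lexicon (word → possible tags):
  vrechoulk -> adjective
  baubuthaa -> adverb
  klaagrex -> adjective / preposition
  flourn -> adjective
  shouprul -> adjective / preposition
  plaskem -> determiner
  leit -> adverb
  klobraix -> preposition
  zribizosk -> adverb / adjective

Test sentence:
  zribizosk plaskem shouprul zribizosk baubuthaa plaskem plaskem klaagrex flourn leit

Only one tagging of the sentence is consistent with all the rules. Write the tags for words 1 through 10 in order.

adverb determiner preposition adverb adverb determiner determiner adjective adjective adverb

Candidates per position — 1:zribizosk {adverb,adjective}; 2:plaskem {determiner}; 3:shouprul {adjective,preposition}; 4:zribizosk {adverb,adjective}; 5:baubuthaa {adverb}; 6:plaskem {determiner}; 7:plaskem {determiner}; 8:klaagrex {adjective,preposition}; 9:flourn {adjective}; 10:leit {adverb}.
Word 8 cannot be preposition — rule 3 would then fail for every completion. It is adjective.
Word 3 cannot be adjective — rule 1 would then fail for every completion. It is preposition.
Word 4 cannot be adjective — rule 3 would then fail for every completion. It is adverb.
Word 1 cannot be adjective — rule 2 would then fail for every completion. It is adverb.
So the tagging must be: adverb determiner preposition adverb adverb determiner determiner adjective adjective adverb.
Check: rule 1 holds; rule 2 holds; rule 3 holds.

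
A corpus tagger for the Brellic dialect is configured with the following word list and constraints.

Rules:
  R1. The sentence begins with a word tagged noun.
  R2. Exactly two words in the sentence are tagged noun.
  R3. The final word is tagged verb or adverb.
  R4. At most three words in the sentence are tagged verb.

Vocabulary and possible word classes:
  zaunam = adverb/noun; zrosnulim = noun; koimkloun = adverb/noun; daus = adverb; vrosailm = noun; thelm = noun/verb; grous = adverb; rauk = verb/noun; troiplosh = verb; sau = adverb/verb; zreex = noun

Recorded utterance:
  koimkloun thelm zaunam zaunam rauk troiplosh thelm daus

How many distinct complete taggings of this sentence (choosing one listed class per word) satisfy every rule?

Candidates per position — 1:koimkloun {adverb,noun}; 2:thelm {noun,verb}; 3:zaunam {adverb,noun}; 4:zaunam {adverb,noun}; 5:rauk {verb,noun}; 6:troiplosh {verb}; 7:thelm {noun,verb}; 8:daus {adverb}.
There are 64 candidate sequences in total.
The sequences that satisfy every rule: noun noun adverb adverb verb verb verb adverb; noun verb adverb adverb verb verb noun adverb; noun verb adverb adverb noun verb verb adverb.
Count = 3.

3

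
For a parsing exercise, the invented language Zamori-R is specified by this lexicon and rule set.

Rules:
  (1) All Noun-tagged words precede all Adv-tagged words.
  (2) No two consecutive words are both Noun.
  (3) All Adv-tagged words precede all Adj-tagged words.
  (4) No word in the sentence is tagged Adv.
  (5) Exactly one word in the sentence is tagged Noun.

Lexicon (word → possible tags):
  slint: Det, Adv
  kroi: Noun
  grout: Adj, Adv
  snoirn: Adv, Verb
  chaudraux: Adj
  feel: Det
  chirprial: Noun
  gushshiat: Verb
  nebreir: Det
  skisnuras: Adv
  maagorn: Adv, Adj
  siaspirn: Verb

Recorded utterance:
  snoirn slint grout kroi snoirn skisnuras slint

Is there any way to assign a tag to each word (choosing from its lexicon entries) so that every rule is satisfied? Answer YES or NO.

Candidates per position — 1:snoirn {Adv,Verb}; 2:slint {Det,Adv}; 3:grout {Adj,Adv}; 4:kroi {Noun}; 5:snoirn {Adv,Verb}; 6:skisnuras {Adv}; 7:slint {Det,Adv}.
Rule 4 cannot be satisfied by any choice of tags from the lexicon.
So there is no consistent tagging.

NO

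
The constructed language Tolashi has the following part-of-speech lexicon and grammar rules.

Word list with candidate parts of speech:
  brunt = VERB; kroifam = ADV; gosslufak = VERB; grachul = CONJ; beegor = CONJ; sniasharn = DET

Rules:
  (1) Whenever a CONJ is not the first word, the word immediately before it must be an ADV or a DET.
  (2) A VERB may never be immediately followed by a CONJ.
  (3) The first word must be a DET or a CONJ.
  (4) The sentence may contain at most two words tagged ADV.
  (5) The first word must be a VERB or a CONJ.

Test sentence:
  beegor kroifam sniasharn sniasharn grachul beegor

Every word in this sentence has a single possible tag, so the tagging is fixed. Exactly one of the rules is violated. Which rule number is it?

Fixed tagging: CONJ ADV DET DET CONJ CONJ.
Rule check: R1 fails, R2 ok, R3 ok, R4 ok, R5 ok.
Only rule 1 fails.

1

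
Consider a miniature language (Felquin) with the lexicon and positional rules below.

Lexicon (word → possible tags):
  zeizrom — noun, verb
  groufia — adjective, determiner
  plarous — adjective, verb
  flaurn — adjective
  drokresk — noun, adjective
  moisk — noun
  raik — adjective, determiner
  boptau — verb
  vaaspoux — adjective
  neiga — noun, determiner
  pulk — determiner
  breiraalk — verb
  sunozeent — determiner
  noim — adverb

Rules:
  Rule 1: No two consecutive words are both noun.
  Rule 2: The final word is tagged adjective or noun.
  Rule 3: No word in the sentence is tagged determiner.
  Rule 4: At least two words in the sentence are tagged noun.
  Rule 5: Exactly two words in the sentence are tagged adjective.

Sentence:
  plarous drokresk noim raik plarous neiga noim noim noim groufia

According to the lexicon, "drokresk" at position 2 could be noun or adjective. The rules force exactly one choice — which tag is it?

noun

Candidates per position — 1:plarous {adjective,verb}; 2:drokresk {noun,adjective}; 3:noim {adverb}; 4:raik {adjective,determiner}; 5:plarous {adjective,verb}; 6:neiga {noun,determiner}; 7:noim {adverb}; 8:noim {adverb}; 9:noim {adverb}; 10:groufia {adjective,determiner}.
Position 2: adjective is ruled out by rule 4; that leaves noun.
Position 4: determiner is ruled out by rule 3; that leaves adjective.
Position 6: determiner is ruled out by rule 3; that leaves noun.
Position 10: determiner is ruled out by rule 2; that leaves adjective.
Position 1: adjective is ruled out by rule 5; that leaves verb.
Position 5: adjective is ruled out by rule 5; that leaves verb.
So the tagging must be: verb noun adverb adjective verb noun adverb adverb adverb adjective.
Rule-by-rule: rule 1 holds; rule 2 holds; rule 3 holds; rule 4 holds; rule 5 holds.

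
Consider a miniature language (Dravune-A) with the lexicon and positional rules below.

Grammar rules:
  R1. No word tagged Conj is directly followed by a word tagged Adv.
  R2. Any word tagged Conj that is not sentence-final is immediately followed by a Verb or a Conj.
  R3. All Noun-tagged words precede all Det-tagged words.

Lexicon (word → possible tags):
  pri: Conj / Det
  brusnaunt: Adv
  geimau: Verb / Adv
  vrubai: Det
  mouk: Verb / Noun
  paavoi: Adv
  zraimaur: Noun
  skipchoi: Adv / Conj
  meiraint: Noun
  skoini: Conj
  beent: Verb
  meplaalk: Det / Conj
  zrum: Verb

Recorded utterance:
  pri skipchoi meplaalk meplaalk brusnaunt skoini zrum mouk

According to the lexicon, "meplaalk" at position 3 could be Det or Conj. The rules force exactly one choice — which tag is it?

Candidates per position — 1:pri {Conj,Det}; 2:skipchoi {Adv,Conj}; 3:meplaalk {Det,Conj}; 4:meplaalk {Det,Conj}; 5:brusnaunt {Adv}; 6:skoini {Conj}; 7:zrum {Verb}; 8:mouk {Verb,Noun}.
Word 1 cannot be Conj — rule 2 would then fail for every completion. It is Det.
Word 2 cannot be Conj — rule 2 would then fail for every completion. It is Adv.
Word 3 cannot be Conj — rule 2 would then fail for every completion. It is Det.
Word 4 cannot be Conj — rule 1 would then fail for every completion. It is Det.
Word 8 cannot be Noun — rule 3 would then fail for every completion. It is Verb.
The only consistent sequence is: Det Adv Det Det Adv Conj Verb Verb.
Check: rule 1 satisfied; rule 2 satisfied; rule 3 satisfied.

Det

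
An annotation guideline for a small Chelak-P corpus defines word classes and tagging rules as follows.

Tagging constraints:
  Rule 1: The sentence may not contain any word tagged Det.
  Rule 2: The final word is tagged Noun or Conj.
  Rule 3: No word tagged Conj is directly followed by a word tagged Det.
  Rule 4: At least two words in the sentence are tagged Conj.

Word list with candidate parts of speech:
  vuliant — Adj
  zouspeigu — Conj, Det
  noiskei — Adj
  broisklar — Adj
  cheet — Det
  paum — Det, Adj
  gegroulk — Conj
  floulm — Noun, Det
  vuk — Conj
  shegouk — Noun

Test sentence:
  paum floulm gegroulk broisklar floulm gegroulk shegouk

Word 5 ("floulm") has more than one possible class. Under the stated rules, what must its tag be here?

Candidates per position — 1:paum {Det,Adj}; 2:floulm {Noun,Det}; 3:gegroulk {Conj}; 4:broisklar {Adj}; 5:floulm {Noun,Det}; 6:gegroulk {Conj}; 7:shegouk {Noun}.
Position 1: tagging it Det would leave rule 1 unsatisfiable, so it must be Adj.
Position 2: tagging it Det would leave rule 1 unsatisfiable, so it must be Noun.
Position 5: tagging it Det would leave rule 1 unsatisfiable, so it must be Noun.
The only consistent sequence is: Adj Noun Conj Adj Noun Conj Noun.
Check: rule 1 ok; rule 2 ok; rule 3 ok; rule 4 ok.

Noun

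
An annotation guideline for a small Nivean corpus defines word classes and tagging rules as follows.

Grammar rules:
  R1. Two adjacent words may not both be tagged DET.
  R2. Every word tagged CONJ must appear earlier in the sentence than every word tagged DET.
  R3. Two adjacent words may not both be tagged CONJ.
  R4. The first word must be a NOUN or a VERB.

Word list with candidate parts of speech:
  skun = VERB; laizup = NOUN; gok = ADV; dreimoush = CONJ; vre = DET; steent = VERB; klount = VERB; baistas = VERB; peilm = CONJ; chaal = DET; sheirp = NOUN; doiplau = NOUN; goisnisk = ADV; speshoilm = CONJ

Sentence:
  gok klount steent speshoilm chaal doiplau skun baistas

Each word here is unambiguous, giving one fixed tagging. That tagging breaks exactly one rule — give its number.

Fixed tagging: ADV VERB VERB CONJ DET NOUN VERB VERB.
Applying the rules: R1 holds, R2 holds, R3 holds, R4 violated.
Only rule 4 fails.

4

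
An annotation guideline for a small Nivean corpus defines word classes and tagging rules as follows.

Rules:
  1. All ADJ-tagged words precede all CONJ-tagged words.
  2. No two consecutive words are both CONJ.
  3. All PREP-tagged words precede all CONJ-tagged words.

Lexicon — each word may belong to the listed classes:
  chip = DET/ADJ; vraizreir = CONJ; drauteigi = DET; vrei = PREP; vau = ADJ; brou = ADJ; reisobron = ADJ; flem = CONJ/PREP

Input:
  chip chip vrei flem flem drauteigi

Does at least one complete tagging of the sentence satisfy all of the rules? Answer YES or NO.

YES

Candidates per position — 1:chip {DET,ADJ}; 2:chip {DET,ADJ}; 3:vrei {PREP}; 4:flem {CONJ,PREP}; 5:flem {CONJ,PREP}; 6:drauteigi {DET}.
One satisfying assignment: ADJ DET PREP PREP CONJ DET.
Rule-by-rule: rule 1 ✓; rule 2 ✓; rule 3 ✓.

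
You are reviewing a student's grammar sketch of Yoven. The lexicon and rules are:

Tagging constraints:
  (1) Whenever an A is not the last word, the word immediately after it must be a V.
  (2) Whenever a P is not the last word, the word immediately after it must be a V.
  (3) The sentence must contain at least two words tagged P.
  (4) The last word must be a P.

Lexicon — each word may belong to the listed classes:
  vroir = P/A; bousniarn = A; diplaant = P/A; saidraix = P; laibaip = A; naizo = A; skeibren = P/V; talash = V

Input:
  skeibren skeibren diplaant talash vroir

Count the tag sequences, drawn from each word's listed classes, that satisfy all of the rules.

Candidates per position — 1:skeibren {P,V}; 2:skeibren {P,V}; 3:diplaant {P,A}; 4:talash {V}; 5:vroir {P,A}.
There are 16 candidate sequences in total.
The sequences that satisfy every rule: P V P V P; P V A V P; V V P V P.
Count = 3.

3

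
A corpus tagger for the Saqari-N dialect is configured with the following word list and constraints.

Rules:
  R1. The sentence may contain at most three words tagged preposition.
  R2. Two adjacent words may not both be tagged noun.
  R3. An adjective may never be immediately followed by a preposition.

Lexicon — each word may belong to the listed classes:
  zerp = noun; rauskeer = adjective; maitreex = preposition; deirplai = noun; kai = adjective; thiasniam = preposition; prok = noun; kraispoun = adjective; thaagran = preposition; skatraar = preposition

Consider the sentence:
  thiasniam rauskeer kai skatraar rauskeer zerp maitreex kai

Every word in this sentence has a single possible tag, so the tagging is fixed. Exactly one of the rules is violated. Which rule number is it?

3

Fixed tagging: preposition adjective adjective preposition adjective noun preposition adjective.
Rule check: R1 ok, R2 ok, R3 fails.
Only rule 3 fails.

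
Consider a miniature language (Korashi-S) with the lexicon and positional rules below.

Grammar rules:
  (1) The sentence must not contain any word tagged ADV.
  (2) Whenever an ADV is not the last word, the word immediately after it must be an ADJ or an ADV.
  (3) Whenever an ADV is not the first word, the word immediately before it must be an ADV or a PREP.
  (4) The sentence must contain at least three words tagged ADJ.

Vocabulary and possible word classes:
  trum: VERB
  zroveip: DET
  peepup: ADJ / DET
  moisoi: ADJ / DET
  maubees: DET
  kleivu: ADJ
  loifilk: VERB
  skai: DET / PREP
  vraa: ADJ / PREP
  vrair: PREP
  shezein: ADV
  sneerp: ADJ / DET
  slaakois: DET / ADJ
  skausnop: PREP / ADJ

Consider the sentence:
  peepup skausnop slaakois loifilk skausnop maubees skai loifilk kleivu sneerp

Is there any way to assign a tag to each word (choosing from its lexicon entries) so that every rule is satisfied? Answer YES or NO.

YES

Candidates per position — 1:peepup {ADJ,DET}; 2:skausnop {PREP,ADJ}; 3:slaakois {DET,ADJ}; 4:loifilk {VERB}; 5:skausnop {PREP,ADJ}; 6:maubees {DET}; 7:skai {DET,PREP}; 8:loifilk {VERB}; 9:kleivu {ADJ}; 10:sneerp {ADJ,DET}.
One satisfying assignment: ADJ ADJ ADJ VERB PREP DET DET VERB ADJ ADJ.
Checking: rule 1 satisfied; rule 2 satisfied; rule 3 satisfied; rule 4 satisfied.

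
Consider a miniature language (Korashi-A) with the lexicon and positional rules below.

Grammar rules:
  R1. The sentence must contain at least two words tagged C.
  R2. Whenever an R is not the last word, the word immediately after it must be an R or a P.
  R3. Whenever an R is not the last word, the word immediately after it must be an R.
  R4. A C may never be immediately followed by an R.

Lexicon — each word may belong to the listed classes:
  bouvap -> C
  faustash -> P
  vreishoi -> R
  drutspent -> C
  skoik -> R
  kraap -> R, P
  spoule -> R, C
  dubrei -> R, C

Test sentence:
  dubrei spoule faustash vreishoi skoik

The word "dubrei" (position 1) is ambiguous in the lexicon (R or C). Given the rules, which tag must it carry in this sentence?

Candidates per position — 1:dubrei {R,C}; 2:spoule {R,C}; 3:faustash {P}; 4:vreishoi {R}; 5:skoik {R}.
Word 1 cannot be R — rule 1 would then fail for every completion. It is C.
Word 2 cannot be R — rule 1 would then fail for every completion. It is C.
The unique satisfying tagging is: C C P R R.
Rule-by-rule: rule 1 holds; rule 2 holds; rule 3 holds; rule 4 holds.

C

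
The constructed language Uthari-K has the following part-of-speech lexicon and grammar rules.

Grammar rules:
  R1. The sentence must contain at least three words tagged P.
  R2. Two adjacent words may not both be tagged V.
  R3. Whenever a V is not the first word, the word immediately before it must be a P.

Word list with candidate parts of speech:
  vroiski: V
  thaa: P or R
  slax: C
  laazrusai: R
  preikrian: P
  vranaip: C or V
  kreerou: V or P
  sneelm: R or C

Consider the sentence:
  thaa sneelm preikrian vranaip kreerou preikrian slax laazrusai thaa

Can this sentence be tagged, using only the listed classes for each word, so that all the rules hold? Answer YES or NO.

Candidates per position — 1:thaa {P,R}; 2:sneelm {R,C}; 3:preikrian {P}; 4:vranaip {C,V}; 5:kreerou {V,P}; 6:preikrian {P}; 7:slax {C}; 8:laazrusai {R}; 9:thaa {P,R}.
One satisfying assignment: R R P V P P C R R.
Verifying each rule — rule 1 holds; rule 2 holds; rule 3 holds.

YES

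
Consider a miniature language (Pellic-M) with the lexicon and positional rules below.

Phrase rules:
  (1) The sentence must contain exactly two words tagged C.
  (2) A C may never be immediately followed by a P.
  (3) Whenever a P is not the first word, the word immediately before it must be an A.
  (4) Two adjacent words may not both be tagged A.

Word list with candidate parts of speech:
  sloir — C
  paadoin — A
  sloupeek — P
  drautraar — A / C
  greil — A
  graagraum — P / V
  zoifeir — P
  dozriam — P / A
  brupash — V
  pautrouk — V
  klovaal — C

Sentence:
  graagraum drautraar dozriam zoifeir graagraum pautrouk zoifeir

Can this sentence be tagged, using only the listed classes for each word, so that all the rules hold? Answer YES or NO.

NO

Candidates per position — 1:graagraum {P,V}; 2:drautraar {A,C}; 3:dozriam {P,A}; 4:zoifeir {P}; 5:graagraum {P,V}; 6:pautrouk {V}; 7:zoifeir {P}.
Rule 1 cannot be satisfied by any choice of tags from the lexicon.
So there is no consistent tagging.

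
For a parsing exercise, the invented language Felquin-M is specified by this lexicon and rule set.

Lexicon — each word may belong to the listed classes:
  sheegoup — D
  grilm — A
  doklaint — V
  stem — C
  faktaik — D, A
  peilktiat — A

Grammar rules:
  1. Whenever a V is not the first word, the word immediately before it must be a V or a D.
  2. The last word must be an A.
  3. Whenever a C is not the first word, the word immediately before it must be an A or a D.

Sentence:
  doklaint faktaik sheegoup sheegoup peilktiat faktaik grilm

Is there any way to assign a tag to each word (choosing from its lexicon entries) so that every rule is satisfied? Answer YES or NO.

YES

Candidates per position — 1:doklaint {V}; 2:faktaik {D,A}; 3:sheegoup {D}; 4:sheegoup {D}; 5:peilktiat {A}; 6:faktaik {D,A}; 7:grilm {A}.
One satisfying assignment: V D D D A D A.
Checking: rule 1 holds; rule 2 holds; rule 3 holds.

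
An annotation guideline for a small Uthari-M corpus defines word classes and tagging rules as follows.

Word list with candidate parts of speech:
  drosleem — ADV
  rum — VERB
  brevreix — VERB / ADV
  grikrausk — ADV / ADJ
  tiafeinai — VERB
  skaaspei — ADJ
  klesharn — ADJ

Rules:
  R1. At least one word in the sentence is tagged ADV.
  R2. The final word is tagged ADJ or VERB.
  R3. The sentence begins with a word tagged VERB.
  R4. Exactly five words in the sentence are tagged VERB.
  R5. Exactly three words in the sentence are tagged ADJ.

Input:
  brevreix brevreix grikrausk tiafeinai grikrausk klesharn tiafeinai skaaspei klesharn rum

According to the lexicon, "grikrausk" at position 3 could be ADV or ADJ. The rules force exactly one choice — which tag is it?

Candidates per position — 1:brevreix {VERB,ADV}; 2:brevreix {VERB,ADV}; 3:grikrausk {ADV,ADJ}; 4:tiafeinai {VERB}; 5:grikrausk {ADV,ADJ}; 6:klesharn {ADJ}; 7:tiafeinai {VERB}; 8:skaaspei {ADJ}; 9:klesharn {ADJ}; 10:rum {VERB}.
Position 1: ADV is ruled out by rule 3; that leaves VERB.
Position 2: ADV is ruled out by rule 4; that leaves VERB.
Position 3: ADJ is ruled out by rule 5; that leaves ADV.
Position 5: ADJ is ruled out by rule 5; that leaves ADV.
That leaves exactly one tagging: VERB VERB ADV VERB ADV ADJ VERB ADJ ADJ VERB.
Check: rule 1 satisfied; rule 2 satisfied; rule 3 satisfied; rule 4 satisfied; rule 5 satisfied.

ADV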